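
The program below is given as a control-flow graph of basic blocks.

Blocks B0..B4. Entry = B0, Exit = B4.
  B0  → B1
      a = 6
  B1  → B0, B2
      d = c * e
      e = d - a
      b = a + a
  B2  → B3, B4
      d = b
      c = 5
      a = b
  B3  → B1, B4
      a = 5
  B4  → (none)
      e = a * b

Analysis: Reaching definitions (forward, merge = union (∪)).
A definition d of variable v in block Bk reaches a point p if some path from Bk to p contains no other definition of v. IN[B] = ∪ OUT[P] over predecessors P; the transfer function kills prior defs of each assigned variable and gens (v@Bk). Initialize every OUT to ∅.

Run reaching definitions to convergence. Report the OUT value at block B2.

Fixpoint table:
  B0: | IN={a@B0, a@B3, b@B1, c@B2, d@B1, e@B1} | OUT={a@B0, b@B1, c@B2, d@B1, e@B1}
  B1: | IN={a@B0, a@B3, b@B1, c@B2, d@B1, d@B2, e@B1} | OUT={a@B0, a@B3, b@B1, c@B2, d@B1, e@B1}
  B2: | IN={a@B0, a@B3, b@B1, c@B2, d@B1, e@B1} | OUT={a@B2, b@B1, c@B2, d@B2, e@B1}
  B3: | IN={a@B2, b@B1, c@B2, d@B2, e@B1} | OUT={a@B3, b@B1, c@B2, d@B2, e@B1}
  B4: | IN={a@B2, a@B3, b@B1, c@B2, d@B2, e@B1} | OUT={a@B2, a@B3, b@B1, c@B2, d@B2, e@B4}

Merge at B2: IN[B2] = OUT[B1] = {a@B0, a@B3, b@B1, c@B2, d@B1, e@B1}
Applying B2's transfer function to that IN value gives OUT[B2] (row B2 above).

Answer: {a@B2, b@B1, c@B2, d@B2, e@B1}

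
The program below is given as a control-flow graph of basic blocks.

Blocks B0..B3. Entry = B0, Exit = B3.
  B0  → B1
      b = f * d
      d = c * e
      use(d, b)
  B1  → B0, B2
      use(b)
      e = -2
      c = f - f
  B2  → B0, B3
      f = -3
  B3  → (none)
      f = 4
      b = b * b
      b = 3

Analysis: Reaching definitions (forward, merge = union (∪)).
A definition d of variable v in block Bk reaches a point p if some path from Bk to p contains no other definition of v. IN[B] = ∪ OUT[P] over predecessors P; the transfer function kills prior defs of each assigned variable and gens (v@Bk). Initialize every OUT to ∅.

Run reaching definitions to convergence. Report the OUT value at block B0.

Answer: {b@B0, c@B1, d@B0, e@B1, f@B2}

Derivation:
Per-block solution:
  B0:   IN={b@B0, c@B1, d@B0, e@B1, f@B2}   OUT={b@B0, c@B1, d@B0, e@B1, f@B2}
  B1:   IN={b@B0, c@B1, d@B0, e@B1, f@B2}   OUT={b@B0, c@B1, d@B0, e@B1, f@B2}
  B2:   IN={b@B0, c@B1, d@B0, e@B1, f@B2}   OUT={b@B0, c@B1, d@B0, e@B1, f@B2}
  B3:   IN={b@B0, c@B1, d@B0, e@B1, f@B2}   OUT={b@B3, c@B1, d@B0, e@B1, f@B3}

Merge at B0 (entry node, so the boundary value {} is joined with the incoming edge(s)): IN[B0] = {} ⊔ OUT[B1] ⊔ OUT[B2] = {b@B0, c@B1, d@B0, e@B1, f@B2}
Applying B0's transfer function to that IN value gives OUT[B0] (row B0 above).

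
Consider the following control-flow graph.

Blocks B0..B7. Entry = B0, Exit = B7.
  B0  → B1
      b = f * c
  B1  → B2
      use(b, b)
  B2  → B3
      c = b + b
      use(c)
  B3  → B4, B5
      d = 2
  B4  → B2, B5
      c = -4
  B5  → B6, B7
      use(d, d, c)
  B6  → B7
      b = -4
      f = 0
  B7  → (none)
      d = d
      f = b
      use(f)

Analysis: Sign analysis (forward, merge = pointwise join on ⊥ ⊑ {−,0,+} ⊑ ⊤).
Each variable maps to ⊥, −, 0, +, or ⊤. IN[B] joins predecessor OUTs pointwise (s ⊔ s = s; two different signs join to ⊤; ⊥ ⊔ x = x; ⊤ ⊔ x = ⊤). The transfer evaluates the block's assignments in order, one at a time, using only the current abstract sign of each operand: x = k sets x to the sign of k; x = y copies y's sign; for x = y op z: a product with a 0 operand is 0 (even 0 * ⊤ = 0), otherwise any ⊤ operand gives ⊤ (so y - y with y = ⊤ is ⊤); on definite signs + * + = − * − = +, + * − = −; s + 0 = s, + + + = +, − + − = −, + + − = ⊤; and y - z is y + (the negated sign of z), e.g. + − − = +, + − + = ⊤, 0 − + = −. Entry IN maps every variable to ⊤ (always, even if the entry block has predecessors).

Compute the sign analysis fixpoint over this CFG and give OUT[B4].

Answer: {a: ⊤, b: ⊤, c: -, d: +, e: ⊤, f: ⊤}

Derivation:
Converged values:
  B0:  IN=(all ⊤)  OUT=(all ⊤)
  B1:  IN=(all ⊤)  OUT=(all ⊤)
  B2:  IN=(all ⊤)  OUT=(all ⊤)
  B3:  IN=(all ⊤)  OUT={d:+; rest ⊤}
  B4:  IN={d:+; rest ⊤}  OUT={c:-, d:+; rest ⊤}
  B5:  IN={d:+; rest ⊤}  OUT={d:+; rest ⊤}
  B6:  IN={d:+; rest ⊤}  OUT={b:-, d:+, f:0; rest ⊤}
  B7:  IN={d:+; rest ⊤}  OUT={d:+; rest ⊤}

Merge at B4: IN[B4] = OUT[B3] = {a: ⊤, b: ⊤, c: ⊤, d: +, e: ⊤, f: ⊤}
Applying B4's transfer function to that IN value gives OUT[B4] (row B4 above).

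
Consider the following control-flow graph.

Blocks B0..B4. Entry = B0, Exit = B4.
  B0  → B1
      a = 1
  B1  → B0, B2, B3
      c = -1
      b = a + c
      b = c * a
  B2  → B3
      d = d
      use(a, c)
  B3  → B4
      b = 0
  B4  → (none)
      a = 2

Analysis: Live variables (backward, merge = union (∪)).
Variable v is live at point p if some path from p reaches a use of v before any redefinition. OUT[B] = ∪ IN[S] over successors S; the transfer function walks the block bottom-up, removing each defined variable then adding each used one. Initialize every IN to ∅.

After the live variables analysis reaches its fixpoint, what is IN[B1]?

Answer: {a, d}

Derivation:
Fixpoint table:
  B0:  IN={d}  OUT={a, d}
  B1:  IN={a, d}  OUT={a, c, d}
  B2:  IN={a, c, d}  OUT={}
  B3:  IN={}  OUT={}
  B4:  IN={}  OUT={}

Merge at B1: OUT[B1] = IN[B0] ⊔ IN[B2] ⊔ IN[B3] = {a, c, d}
Applying B1's transfer function to that OUT value gives IN[B1] (row B1 above).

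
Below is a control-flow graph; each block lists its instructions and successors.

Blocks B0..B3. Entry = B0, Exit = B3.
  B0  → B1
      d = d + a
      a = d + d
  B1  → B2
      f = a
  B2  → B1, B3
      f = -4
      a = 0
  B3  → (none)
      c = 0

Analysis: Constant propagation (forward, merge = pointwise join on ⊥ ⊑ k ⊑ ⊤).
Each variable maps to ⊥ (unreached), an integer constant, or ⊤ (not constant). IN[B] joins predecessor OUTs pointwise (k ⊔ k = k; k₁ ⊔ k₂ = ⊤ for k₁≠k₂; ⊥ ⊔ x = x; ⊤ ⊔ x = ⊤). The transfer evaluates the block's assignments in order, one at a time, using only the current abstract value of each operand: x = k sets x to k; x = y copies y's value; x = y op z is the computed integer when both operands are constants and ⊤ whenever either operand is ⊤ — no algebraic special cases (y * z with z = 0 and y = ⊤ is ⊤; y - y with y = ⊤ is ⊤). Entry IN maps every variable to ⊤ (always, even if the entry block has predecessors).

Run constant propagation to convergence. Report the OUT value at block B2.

Answer: {a: 0, b: ⊤, c: ⊤, d: ⊤, e: ⊤, f: -4}

Working:
Fixpoint table:
  B0:   IN=(all ⊤)   OUT=(all ⊤)
  B1:   IN=(all ⊤)   OUT=(all ⊤)
  B2:   IN=(all ⊤)   OUT={a:0, f:-4; rest ⊤}
  B3:   IN={a:0, f:-4; rest ⊤}   OUT={a:0, c:0, f:-4; rest ⊤}

Merge at B2: IN[B2] = OUT[B1] = {a: ⊤, b: ⊤, c: ⊤, d: ⊤, e: ⊤, f: ⊤}
Applying B2's transfer function to that IN value gives OUT[B2] (row B2 above).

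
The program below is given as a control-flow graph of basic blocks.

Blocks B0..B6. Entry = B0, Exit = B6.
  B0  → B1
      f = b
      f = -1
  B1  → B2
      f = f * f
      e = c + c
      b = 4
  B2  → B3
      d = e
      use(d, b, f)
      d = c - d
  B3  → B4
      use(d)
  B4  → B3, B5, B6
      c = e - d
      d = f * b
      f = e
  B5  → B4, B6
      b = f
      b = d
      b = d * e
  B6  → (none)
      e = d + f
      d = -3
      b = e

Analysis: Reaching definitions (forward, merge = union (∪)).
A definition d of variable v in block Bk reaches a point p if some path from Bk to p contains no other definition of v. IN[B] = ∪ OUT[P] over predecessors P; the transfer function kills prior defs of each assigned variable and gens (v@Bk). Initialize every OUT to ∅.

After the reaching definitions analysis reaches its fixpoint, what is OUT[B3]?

Per-block solution:
  B0:   IN={}   OUT={f@B0}
  B1:   IN={f@B0}   OUT={b@B1, e@B1, f@B1}
  B2:   IN={b@B1, e@B1, f@B1}   OUT={b@B1, d@B2, e@B1, f@B1}
  B3:   IN={b@B1, b@B5, c@B4, d@B2, d@B4, e@B1, f@B1, f@B4}   OUT={b@B1, b@B5, c@B4, d@B2, d@B4, e@B1, f@B1, f@B4}
  B4:   IN={b@B1, b@B5, c@B4, d@B2, d@B4, e@B1, f@B1, f@B4}   OUT={b@B1, b@B5, c@B4, d@B4, e@B1, f@B4}
  B5:   IN={b@B1, b@B5, c@B4, d@B4, e@B1, f@B4}   OUT={b@B5, c@B4, d@B4, e@B1, f@B4}
  B6:   IN={b@B1, b@B5, c@B4, d@B4, e@B1, f@B4}   OUT={b@B6, c@B4, d@B6, e@B6, f@B4}

Merge at B3: IN[B3] = OUT[B2] ⊔ OUT[B4] = {b@B1, b@B5, c@B4, d@B2, d@B4, e@B1, f@B1, f@B4}
Applying B3's transfer function to that IN value gives OUT[B3] (row B3 above).

Answer: {b@B1, b@B5, c@B4, d@B2, d@B4, e@B1, f@B1, f@B4}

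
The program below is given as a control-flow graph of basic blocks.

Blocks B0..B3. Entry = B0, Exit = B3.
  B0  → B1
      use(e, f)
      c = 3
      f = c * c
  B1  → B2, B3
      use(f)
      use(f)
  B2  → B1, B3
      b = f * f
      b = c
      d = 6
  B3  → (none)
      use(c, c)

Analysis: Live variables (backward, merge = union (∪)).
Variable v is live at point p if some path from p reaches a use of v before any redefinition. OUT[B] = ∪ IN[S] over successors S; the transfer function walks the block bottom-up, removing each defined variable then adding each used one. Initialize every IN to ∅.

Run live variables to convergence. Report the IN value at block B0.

Converged values:
  B0: | IN={e, f} | OUT={c, f}
  B1: | IN={c, f} | OUT={c, f}
  B2: | IN={c, f} | OUT={c, f}
  B3: | IN={c} | OUT={}

Merge at B0: OUT[B0] = IN[B1] = {c, f}
Applying B0's transfer function to that OUT value gives IN[B0] (row B0 above).

Answer: {e, f}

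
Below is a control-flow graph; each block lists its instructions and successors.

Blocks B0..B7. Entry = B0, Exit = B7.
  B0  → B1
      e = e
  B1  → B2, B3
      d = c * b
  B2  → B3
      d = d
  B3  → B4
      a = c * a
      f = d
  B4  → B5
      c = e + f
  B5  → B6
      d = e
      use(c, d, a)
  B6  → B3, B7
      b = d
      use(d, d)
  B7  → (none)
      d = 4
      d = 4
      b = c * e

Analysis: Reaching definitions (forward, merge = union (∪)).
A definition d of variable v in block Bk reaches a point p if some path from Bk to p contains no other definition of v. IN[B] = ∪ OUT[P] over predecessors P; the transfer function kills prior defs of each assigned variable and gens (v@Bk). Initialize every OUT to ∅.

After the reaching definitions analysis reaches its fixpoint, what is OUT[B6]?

Answer: {a@B3, b@B6, c@B4, d@B5, e@B0, f@B3}

Working:
Fixpoint table:
  B0:   IN={}   OUT={e@B0}
  B1:   IN={e@B0}   OUT={d@B1, e@B0}
  B2:   IN={d@B1, e@B0}   OUT={d@B2, e@B0}
  B3:   IN={a@B3, b@B6, c@B4, d@B1, d@B2, d@B5, e@B0, f@B3}   OUT={a@B3, b@B6, c@B4, d@B1, d@B2, d@B5, e@B0, f@B3}
  B4:   IN={a@B3, b@B6, c@B4, d@B1, d@B2, d@B5, e@B0, f@B3}   OUT={a@B3, b@B6, c@B4, d@B1, d@B2, d@B5, e@B0, f@B3}
  B5:   IN={a@B3, b@B6, c@B4, d@B1, d@B2, d@B5, e@B0, f@B3}   OUT={a@B3, b@B6, c@B4, d@B5, e@B0, f@B3}
  B6:   IN={a@B3, b@B6, c@B4, d@B5, e@B0, f@B3}   OUT={a@B3, b@B6, c@B4, d@B5, e@B0, f@B3}
  B7:   IN={a@B3, b@B6, c@B4, d@B5, e@B0, f@B3}   OUT={a@B3, b@B7, c@B4, d@B7, e@B0, f@B3}

Merge at B6: IN[B6] = OUT[B5] = {a@B3, b@B6, c@B4, d@B5, e@B0, f@B3}
Applying B6's transfer function to that IN value gives OUT[B6] (row B6 above).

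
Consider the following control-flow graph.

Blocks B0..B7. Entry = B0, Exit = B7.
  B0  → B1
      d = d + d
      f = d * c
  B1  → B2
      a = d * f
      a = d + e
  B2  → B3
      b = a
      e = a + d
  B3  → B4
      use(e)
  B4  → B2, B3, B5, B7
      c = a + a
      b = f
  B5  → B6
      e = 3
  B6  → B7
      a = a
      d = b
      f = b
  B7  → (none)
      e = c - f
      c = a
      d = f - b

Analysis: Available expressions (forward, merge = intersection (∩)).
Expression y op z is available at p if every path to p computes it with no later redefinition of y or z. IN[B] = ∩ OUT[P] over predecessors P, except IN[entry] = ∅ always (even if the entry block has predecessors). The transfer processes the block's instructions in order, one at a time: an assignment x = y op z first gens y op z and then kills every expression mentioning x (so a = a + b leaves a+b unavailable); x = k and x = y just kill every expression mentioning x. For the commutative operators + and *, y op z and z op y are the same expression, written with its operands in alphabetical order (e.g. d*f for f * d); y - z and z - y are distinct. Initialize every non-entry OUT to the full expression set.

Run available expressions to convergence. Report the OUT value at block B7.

Per-block solution:
  B0:  IN={}  OUT={c*d}
  B1:  IN={c*d}  OUT={c*d, d*f, d+e}
  B2:  IN={d*f}  OUT={a+d, d*f}
  B3:  IN={a+d, d*f}  OUT={a+d, d*f}
  B4:  IN={a+d, d*f}  OUT={a+a, a+d, d*f}
  B5:  IN={a+a, a+d, d*f}  OUT={a+a, a+d, d*f}
  B6:  IN={a+a, a+d, d*f}  OUT={}
  B7:  IN={}  OUT={f-b}

Merge at B7: IN[B7] = OUT[B4] ∩ OUT[B6] = {}
Applying B7's transfer function to that IN value gives OUT[B7] (row B7 above).

Answer: {f-b}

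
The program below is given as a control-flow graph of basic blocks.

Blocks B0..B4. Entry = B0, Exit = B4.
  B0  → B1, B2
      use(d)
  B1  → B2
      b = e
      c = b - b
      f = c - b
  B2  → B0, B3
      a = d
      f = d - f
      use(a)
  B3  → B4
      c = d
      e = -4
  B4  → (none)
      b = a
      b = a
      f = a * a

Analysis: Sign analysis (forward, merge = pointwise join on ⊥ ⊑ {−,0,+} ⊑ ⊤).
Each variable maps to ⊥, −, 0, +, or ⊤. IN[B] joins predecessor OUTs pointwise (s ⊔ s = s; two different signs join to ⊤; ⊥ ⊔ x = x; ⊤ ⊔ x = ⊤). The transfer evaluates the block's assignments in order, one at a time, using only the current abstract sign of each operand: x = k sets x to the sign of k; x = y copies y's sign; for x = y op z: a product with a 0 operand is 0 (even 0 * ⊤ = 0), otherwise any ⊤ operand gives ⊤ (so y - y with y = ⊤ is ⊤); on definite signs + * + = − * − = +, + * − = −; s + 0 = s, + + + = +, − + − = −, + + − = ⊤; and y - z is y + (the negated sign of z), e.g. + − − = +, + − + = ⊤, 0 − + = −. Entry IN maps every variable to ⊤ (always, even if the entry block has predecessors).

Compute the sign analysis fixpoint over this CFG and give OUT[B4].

Converged values:
  B0: | IN=(all ⊤) | OUT=(all ⊤)
  B1: | IN=(all ⊤) | OUT=(all ⊤)
  B2: | IN=(all ⊤) | OUT=(all ⊤)
  B3: | IN=(all ⊤) | OUT={e:-; rest ⊤}
  B4: | IN={e:-; rest ⊤} | OUT={e:-; rest ⊤}

Merge at B4: IN[B4] = OUT[B3] = {a: ⊤, b: ⊤, c: ⊤, d: ⊤, e: -, f: ⊤}
Applying B4's transfer function to that IN value gives OUT[B4] (row B4 above).

Answer: {a: ⊤, b: ⊤, c: ⊤, d: ⊤, e: -, f: ⊤}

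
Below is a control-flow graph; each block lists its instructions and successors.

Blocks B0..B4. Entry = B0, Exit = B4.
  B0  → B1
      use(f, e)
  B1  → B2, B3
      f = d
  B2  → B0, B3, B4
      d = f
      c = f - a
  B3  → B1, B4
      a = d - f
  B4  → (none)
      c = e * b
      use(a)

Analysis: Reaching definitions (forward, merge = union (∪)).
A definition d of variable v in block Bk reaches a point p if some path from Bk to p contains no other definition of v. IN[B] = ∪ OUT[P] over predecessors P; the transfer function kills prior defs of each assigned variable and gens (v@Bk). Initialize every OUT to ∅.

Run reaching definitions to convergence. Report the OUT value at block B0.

Fixpoint table:
  B0: | IN={a@B3, c@B2, d@B2, f@B1} | OUT={a@B3, c@B2, d@B2, f@B1}
  B1: | IN={a@B3, c@B2, d@B2, f@B1} | OUT={a@B3, c@B2, d@B2, f@B1}
  B2: | IN={a@B3, c@B2, d@B2, f@B1} | OUT={a@B3, c@B2, d@B2, f@B1}
  B3: | IN={a@B3, c@B2, d@B2, f@B1} | OUT={a@B3, c@B2, d@B2, f@B1}
  B4: | IN={a@B3, c@B2, d@B2, f@B1} | OUT={a@B3, c@B4, d@B2, f@B1}

Merge at B0 (entry node, so the boundary value {} is joined with the incoming edge(s)): IN[B0] = {} ⊔ OUT[B2] = {a@B3, c@B2, d@B2, f@B1}
Applying B0's transfer function to that IN value gives OUT[B0] (row B0 above).

Answer: {a@B3, c@B2, d@B2, f@B1}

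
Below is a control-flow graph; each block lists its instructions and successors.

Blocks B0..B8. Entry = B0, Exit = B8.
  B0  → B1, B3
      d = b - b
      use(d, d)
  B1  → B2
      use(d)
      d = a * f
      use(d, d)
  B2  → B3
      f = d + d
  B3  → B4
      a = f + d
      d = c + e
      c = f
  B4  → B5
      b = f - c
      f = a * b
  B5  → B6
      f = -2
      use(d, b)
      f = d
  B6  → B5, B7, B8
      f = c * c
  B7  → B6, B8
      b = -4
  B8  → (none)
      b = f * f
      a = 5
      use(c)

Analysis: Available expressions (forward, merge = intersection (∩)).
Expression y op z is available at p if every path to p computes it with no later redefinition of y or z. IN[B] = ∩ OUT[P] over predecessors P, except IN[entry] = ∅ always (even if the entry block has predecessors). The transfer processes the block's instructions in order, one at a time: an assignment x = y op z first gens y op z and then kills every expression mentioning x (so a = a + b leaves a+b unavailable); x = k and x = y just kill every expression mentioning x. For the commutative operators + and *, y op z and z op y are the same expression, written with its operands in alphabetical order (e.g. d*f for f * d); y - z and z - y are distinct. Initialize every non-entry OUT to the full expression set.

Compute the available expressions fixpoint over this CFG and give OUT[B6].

Answer: {c*c}

Trace:
Per-block solution:
  B0:  IN={}  OUT={b-b}
  B1:  IN={b-b}  OUT={a*f, b-b}
  B2:  IN={a*f, b-b}  OUT={b-b, d+d}
  B3:  IN={b-b}  OUT={b-b}
  B4:  IN={b-b}  OUT={a*b}
  B5:  IN={}  OUT={}
  B6:  IN={}  OUT={c*c}
  B7:  IN={c*c}  OUT={c*c}
  B8:  IN={c*c}  OUT={c*c, f*f}

Merge at B6: IN[B6] = OUT[B5] ∩ OUT[B7] = {}
Applying B6's transfer function to that IN value gives OUT[B6] (row B6 above).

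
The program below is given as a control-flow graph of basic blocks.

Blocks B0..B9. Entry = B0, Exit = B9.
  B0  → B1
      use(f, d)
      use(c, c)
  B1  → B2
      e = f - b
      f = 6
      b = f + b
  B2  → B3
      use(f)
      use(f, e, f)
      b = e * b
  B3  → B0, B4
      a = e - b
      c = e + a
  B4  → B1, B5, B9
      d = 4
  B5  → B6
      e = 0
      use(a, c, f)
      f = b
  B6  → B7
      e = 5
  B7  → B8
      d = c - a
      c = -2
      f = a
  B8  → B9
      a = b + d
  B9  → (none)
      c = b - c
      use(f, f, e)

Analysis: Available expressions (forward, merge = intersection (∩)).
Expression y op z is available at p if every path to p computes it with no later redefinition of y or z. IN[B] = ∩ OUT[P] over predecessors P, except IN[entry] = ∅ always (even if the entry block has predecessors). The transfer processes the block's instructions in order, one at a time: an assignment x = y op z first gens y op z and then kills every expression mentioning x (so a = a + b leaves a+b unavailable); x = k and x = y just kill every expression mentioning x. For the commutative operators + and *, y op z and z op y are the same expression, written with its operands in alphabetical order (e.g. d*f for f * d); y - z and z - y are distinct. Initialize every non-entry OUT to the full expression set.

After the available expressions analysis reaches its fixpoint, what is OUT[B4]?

Answer: {a+e, e-b}

Trace:
Per-block solution:
  B0:   IN={}   OUT={}
  B1:   IN={}   OUT={}
  B2:   IN={}   OUT={}
  B3:   IN={}   OUT={a+e, e-b}
  B4:   IN={a+e, e-b}   OUT={a+e, e-b}
  B5:   IN={a+e, e-b}   OUT={}
  B6:   IN={}   OUT={}
  B7:   IN={}   OUT={}
  B8:   IN={}   OUT={b+d}
  B9:   IN={}   OUT={}

Merge at B4: IN[B4] = OUT[B3] = {a+e, e-b}
Applying B4's transfer function to that IN value gives OUT[B4] (row B4 above).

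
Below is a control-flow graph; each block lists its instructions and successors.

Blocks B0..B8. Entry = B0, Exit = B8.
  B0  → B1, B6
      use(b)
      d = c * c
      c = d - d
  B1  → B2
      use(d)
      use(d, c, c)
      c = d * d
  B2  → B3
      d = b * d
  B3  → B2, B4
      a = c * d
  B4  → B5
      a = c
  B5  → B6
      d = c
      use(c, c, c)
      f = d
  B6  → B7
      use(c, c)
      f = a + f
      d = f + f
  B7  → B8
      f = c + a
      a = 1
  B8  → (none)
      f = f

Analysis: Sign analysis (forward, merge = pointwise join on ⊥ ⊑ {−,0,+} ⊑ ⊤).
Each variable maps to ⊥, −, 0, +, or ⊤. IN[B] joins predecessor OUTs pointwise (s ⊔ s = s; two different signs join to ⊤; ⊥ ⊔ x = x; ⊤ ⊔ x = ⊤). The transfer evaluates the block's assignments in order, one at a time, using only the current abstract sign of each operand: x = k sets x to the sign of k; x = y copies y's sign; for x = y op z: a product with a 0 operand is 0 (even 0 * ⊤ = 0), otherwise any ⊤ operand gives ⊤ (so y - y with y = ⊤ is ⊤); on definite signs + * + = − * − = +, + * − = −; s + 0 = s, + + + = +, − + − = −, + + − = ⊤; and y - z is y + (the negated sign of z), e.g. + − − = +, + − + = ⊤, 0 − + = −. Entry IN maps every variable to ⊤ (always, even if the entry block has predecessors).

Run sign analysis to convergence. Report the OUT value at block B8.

Answer: {a: +, b: ⊤, c: ⊤, d: ⊤, e: ⊤, f: ⊤}

Derivation:
Per-block solution:
  B0:   IN=(all ⊤)   OUT=(all ⊤)
  B1:   IN=(all ⊤)   OUT=(all ⊤)
  B2:   IN=(all ⊤)   OUT=(all ⊤)
  B3:   IN=(all ⊤)   OUT=(all ⊤)
  B4:   IN=(all ⊤)   OUT=(all ⊤)
  B5:   IN=(all ⊤)   OUT=(all ⊤)
  B6:   IN=(all ⊤)   OUT=(all ⊤)
  B7:   IN=(all ⊤)   OUT={a:+; rest ⊤}
  B8:   IN={a:+; rest ⊤}   OUT={a:+; rest ⊤}

Merge at B8: IN[B8] = OUT[B7] = {a: +, b: ⊤, c: ⊤, d: ⊤, e: ⊤, f: ⊤}
Applying B8's transfer function to that IN value gives OUT[B8] (row B8 above).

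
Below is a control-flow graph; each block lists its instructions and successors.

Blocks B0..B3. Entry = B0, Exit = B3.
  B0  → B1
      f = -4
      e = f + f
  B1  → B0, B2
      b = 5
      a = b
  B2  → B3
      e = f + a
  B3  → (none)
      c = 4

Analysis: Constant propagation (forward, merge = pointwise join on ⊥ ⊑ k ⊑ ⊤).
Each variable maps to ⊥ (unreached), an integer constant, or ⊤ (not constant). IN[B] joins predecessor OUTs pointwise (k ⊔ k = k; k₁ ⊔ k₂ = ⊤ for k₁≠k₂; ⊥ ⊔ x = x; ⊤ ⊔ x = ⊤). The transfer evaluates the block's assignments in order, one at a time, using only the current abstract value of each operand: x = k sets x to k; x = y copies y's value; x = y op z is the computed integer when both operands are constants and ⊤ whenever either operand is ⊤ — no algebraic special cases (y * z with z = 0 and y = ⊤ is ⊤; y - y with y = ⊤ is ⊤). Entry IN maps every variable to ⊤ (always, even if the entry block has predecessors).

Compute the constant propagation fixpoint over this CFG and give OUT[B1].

Answer: {a: 5, b: 5, c: ⊤, d: ⊤, e: -8, f: -4}

Trace:
Fixpoint table:
  B0: | IN=(all ⊤) | OUT={e:-8, f:-4; rest ⊤}
  B1: | IN={e:-8, f:-4; rest ⊤} | OUT={a:5, b:5, e:-8, f:-4; rest ⊤}
  B2: | IN={a:5, b:5, e:-8, f:-4; rest ⊤} | OUT={a:5, b:5, e:1, f:-4; rest ⊤}
  B3: | IN={a:5, b:5, e:1, f:-4; rest ⊤} | OUT={a:5, b:5, c:4, e:1, f:-4; rest ⊤}

Merge at B1: IN[B1] = OUT[B0] = {a: ⊤, b: ⊤, c: ⊤, d: ⊤, e: -8, f: -4}
Applying B1's transfer function to that IN value gives OUT[B1] (row B1 above).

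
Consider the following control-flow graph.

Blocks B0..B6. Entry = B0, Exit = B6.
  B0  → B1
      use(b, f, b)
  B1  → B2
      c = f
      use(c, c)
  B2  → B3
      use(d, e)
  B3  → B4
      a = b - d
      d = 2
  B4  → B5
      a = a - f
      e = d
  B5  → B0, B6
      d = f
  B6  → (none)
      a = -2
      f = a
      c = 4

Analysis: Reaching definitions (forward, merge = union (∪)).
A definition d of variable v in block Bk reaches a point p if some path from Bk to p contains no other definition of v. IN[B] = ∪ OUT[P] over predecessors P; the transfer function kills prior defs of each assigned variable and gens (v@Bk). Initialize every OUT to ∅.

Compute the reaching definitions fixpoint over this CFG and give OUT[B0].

Converged values:
  B0:   IN={a@B4, c@B1, d@B5, e@B4}   OUT={a@B4, c@B1, d@B5, e@B4}
  B1:   IN={a@B4, c@B1, d@B5, e@B4}   OUT={a@B4, c@B1, d@B5, e@B4}
  B2:   IN={a@B4, c@B1, d@B5, e@B4}   OUT={a@B4, c@B1, d@B5, e@B4}
  B3:   IN={a@B4, c@B1, d@B5, e@B4}   OUT={a@B3, c@B1, d@B3, e@B4}
  B4:   IN={a@B3, c@B1, d@B3, e@B4}   OUT={a@B4, c@B1, d@B3, e@B4}
  B5:   IN={a@B4, c@B1, d@B3, e@B4}   OUT={a@B4, c@B1, d@B5, e@B4}
  B6:   IN={a@B4, c@B1, d@B5, e@B4}   OUT={a@B6, c@B6, d@B5, e@B4, f@B6}

Merge at B0 (entry node, so the boundary value {} is joined with the incoming edge(s)): IN[B0] = {} ⊔ OUT[B5] = {a@B4, c@B1, d@B5, e@B4}
Applying B0's transfer function to that IN value gives OUT[B0] (row B0 above).

Answer: {a@B4, c@B1, d@B5, e@B4}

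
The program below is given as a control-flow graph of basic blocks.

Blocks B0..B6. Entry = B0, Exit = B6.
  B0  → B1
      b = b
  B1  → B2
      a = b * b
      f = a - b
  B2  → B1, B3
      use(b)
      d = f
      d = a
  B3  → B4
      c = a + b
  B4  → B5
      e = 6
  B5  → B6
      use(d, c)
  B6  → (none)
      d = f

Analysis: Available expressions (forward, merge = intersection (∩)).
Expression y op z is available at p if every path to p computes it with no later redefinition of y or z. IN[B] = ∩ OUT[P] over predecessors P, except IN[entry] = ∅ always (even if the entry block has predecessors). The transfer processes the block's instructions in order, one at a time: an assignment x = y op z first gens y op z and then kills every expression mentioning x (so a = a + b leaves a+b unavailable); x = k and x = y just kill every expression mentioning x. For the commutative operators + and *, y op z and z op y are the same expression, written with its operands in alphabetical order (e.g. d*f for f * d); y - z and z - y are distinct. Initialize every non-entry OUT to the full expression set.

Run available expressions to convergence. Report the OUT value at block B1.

Converged values:
  B0:   IN={}   OUT={}
  B1:   IN={}   OUT={a-b, b*b}
  B2:   IN={a-b, b*b}   OUT={a-b, b*b}
  B3:   IN={a-b, b*b}   OUT={a+b, a-b, b*b}
  B4:   IN={a+b, a-b, b*b}   OUT={a+b, a-b, b*b}
  B5:   IN={a+b, a-b, b*b}   OUT={a+b, a-b, b*b}
  B6:   IN={a+b, a-b, b*b}   OUT={a+b, a-b, b*b}

Merge at B1: IN[B1] = OUT[B0] ∩ OUT[B2] = {}
Applying B1's transfer function to that IN value gives OUT[B1] (row B1 above).

Answer: {a-b, b*b}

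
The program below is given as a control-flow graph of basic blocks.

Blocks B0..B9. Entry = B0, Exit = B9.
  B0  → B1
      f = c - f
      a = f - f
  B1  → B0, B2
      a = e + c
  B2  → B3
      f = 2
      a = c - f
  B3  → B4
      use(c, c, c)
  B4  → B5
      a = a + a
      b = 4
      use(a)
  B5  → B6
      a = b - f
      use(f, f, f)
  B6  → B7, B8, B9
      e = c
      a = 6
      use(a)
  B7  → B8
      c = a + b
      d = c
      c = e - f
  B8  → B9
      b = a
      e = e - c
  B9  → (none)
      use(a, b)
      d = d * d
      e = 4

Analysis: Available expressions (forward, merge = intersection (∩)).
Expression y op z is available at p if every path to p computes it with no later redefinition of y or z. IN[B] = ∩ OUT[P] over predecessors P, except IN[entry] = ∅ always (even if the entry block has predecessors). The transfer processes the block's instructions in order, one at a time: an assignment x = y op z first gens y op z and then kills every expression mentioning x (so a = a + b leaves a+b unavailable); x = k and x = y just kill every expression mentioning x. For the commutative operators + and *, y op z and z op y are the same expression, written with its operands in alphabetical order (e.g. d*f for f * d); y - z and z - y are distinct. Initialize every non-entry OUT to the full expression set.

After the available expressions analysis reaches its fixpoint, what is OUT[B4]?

Answer: {c+e, c-f}

Derivation:
Per-block solution:
  B0:  IN={}  OUT={f-f}
  B1:  IN={f-f}  OUT={c+e, f-f}
  B2:  IN={c+e, f-f}  OUT={c+e, c-f}
  B3:  IN={c+e, c-f}  OUT={c+e, c-f}
  B4:  IN={c+e, c-f}  OUT={c+e, c-f}
  B5:  IN={c+e, c-f}  OUT={b-f, c+e, c-f}
  B6:  IN={b-f, c+e, c-f}  OUT={b-f, c-f}
  B7:  IN={b-f, c-f}  OUT={a+b, b-f, e-f}
  B8:  IN={b-f}  OUT={}
  B9:  IN={}  OUT={}

Merge at B4: IN[B4] = OUT[B3] = {c+e, c-f}
Applying B4's transfer function to that IN value gives OUT[B4] (row B4 above).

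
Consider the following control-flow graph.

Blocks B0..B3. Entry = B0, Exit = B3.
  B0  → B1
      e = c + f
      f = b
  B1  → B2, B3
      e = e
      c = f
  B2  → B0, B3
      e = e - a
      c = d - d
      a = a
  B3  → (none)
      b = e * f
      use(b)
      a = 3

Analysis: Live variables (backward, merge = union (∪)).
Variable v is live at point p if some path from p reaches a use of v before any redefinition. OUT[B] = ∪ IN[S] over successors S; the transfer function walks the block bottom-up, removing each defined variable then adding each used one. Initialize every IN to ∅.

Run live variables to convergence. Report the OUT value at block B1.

Answer: {a, b, d, e, f}

Derivation:
Converged values:
  B0:   IN={a, b, c, d, f}   OUT={a, b, d, e, f}
  B1:   IN={a, b, d, e, f}   OUT={a, b, d, e, f}
  B2:   IN={a, b, d, e, f}   OUT={a, b, c, d, e, f}
  B3:   IN={e, f}   OUT={}

Merge at B1: OUT[B1] = IN[B2] ⊔ IN[B3] = {a, b, d, e, f}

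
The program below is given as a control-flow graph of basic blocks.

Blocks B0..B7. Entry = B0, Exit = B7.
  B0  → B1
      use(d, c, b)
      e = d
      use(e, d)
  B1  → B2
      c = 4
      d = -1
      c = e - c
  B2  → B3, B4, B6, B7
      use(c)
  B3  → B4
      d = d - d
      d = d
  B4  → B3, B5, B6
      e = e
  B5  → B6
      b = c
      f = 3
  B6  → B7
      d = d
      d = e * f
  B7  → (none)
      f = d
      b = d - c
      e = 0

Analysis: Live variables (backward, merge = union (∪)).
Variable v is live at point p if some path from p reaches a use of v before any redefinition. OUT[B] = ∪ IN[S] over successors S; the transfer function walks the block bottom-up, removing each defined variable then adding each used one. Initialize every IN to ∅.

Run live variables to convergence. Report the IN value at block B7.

Converged values:
  B0:   IN={b, c, d, f}   OUT={e, f}
  B1:   IN={e, f}   OUT={c, d, e, f}
  B2:   IN={c, d, e, f}   OUT={c, d, e, f}
  B3:   IN={c, d, e, f}   OUT={c, d, e, f}
  B4:   IN={c, d, e, f}   OUT={c, d, e, f}
  B5:   IN={c, d, e}   OUT={c, d, e, f}
  B6:   IN={c, d, e, f}   OUT={c, d}
  B7:   IN={c, d}   OUT={}

B7 is the boundary node: OUT[B7] = {}
Applying B7's transfer function to that OUT value gives IN[B7] (row B7 above).

Answer: {c, d}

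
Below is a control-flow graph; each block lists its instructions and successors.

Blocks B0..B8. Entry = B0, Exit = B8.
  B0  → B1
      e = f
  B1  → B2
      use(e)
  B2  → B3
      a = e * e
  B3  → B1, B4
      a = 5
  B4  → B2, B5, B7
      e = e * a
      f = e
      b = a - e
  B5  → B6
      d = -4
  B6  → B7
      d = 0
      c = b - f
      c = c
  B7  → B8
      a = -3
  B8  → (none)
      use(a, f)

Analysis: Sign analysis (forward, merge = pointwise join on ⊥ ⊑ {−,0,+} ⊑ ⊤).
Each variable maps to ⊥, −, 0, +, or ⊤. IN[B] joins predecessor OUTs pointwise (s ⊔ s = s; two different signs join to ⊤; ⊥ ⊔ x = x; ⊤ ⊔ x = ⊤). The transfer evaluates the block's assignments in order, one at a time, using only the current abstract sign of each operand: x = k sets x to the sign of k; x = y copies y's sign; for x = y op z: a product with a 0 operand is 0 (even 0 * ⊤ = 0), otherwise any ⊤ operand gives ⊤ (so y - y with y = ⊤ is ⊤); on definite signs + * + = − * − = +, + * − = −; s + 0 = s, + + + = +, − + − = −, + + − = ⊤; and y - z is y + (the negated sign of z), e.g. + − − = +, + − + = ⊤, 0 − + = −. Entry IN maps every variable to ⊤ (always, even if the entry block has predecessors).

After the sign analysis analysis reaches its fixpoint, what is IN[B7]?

Per-block solution:
  B0: | IN=(all ⊤) | OUT=(all ⊤)
  B1: | IN=(all ⊤) | OUT=(all ⊤)
  B2: | IN=(all ⊤) | OUT=(all ⊤)
  B3: | IN=(all ⊤) | OUT={a:+; rest ⊤}
  B4: | IN={a:+; rest ⊤} | OUT={a:+; rest ⊤}
  B5: | IN={a:+; rest ⊤} | OUT={a:+, d:-; rest ⊤}
  B6: | IN={a:+, d:-; rest ⊤} | OUT={a:+, d:0; rest ⊤}
  B7: | IN={a:+; rest ⊤} | OUT={a:-; rest ⊤}
  B8: | IN={a:-; rest ⊤} | OUT={a:-; rest ⊤}

Merge at B7: IN[B7] = OUT[B4] ⊔ OUT[B6] = {a: +, b: ⊤, c: ⊤, d: ⊤, e: ⊤, f: ⊤}

Answer: {a: +, b: ⊤, c: ⊤, d: ⊤, e: ⊤, f: ⊤}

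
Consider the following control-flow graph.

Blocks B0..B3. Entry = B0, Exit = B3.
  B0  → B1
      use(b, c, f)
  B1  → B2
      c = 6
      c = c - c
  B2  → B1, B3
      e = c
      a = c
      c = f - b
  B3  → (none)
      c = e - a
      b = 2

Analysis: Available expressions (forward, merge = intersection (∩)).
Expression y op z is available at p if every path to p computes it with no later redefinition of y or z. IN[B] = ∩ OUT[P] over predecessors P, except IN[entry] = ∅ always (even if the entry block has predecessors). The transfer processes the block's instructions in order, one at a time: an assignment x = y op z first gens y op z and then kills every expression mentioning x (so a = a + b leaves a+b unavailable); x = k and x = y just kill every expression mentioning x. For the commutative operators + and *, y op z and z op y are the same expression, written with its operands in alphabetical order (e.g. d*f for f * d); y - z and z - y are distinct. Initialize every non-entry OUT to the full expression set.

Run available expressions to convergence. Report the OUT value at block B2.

Answer: {f-b}

Derivation:
Converged values:
  B0: | IN={} | OUT={}
  B1: | IN={} | OUT={}
  B2: | IN={} | OUT={f-b}
  B3: | IN={f-b} | OUT={e-a}

Merge at B2: IN[B2] = OUT[B1] = {}
Applying B2's transfer function to that IN value gives OUT[B2] (row B2 above).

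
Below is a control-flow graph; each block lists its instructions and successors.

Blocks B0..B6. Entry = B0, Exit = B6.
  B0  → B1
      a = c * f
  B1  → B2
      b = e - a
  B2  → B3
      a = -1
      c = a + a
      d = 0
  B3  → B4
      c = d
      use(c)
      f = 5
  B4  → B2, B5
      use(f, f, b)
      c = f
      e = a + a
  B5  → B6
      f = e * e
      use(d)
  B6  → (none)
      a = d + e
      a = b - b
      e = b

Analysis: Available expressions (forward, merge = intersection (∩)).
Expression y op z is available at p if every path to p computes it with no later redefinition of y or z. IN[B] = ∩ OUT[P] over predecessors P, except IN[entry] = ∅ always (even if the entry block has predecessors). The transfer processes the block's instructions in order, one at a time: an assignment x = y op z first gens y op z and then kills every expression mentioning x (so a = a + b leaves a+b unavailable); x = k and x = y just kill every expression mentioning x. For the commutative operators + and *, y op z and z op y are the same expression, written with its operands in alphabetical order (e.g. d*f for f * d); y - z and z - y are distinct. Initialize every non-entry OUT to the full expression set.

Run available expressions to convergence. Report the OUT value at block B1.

Answer: {c*f, e-a}

Derivation:
Per-block solution:
  B0: | IN={} | OUT={c*f}
  B1: | IN={c*f} | OUT={c*f, e-a}
  B2: | IN={} | OUT={a+a}
  B3: | IN={a+a} | OUT={a+a}
  B4: | IN={a+a} | OUT={a+a}
  B5: | IN={a+a} | OUT={a+a, e*e}
  B6: | IN={a+a, e*e} | OUT={b-b}

Merge at B1: IN[B1] = OUT[B0] = {c*f}
Applying B1's transfer function to that IN value gives OUT[B1] (row B1 above).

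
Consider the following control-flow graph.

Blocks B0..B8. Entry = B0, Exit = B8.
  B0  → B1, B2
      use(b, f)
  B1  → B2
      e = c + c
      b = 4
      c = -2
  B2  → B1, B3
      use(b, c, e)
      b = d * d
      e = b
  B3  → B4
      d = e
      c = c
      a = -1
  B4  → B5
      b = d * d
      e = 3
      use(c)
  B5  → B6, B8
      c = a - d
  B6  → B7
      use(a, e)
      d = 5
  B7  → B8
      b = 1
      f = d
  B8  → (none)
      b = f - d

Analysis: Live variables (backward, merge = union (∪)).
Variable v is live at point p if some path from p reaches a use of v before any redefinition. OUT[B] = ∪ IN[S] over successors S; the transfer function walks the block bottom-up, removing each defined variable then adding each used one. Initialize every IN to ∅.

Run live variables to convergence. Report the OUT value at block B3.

Answer: {a, c, d, f}

Trace:
Fixpoint table:
  B0: | IN={b, c, d, e, f} | OUT={b, c, d, e, f}
  B1: | IN={c, d, f} | OUT={b, c, d, e, f}
  B2: | IN={b, c, d, e, f} | OUT={c, d, e, f}
  B3: | IN={c, e, f} | OUT={a, c, d, f}
  B4: | IN={a, c, d, f} | OUT={a, d, e, f}
  B5: | IN={a, d, e, f} | OUT={a, d, e, f}
  B6: | IN={a, e} | OUT={d}
  B7: | IN={d} | OUT={d, f}
  B8: | IN={d, f} | OUT={}

Merge at B3: OUT[B3] = IN[B4] = {a, c, d, f}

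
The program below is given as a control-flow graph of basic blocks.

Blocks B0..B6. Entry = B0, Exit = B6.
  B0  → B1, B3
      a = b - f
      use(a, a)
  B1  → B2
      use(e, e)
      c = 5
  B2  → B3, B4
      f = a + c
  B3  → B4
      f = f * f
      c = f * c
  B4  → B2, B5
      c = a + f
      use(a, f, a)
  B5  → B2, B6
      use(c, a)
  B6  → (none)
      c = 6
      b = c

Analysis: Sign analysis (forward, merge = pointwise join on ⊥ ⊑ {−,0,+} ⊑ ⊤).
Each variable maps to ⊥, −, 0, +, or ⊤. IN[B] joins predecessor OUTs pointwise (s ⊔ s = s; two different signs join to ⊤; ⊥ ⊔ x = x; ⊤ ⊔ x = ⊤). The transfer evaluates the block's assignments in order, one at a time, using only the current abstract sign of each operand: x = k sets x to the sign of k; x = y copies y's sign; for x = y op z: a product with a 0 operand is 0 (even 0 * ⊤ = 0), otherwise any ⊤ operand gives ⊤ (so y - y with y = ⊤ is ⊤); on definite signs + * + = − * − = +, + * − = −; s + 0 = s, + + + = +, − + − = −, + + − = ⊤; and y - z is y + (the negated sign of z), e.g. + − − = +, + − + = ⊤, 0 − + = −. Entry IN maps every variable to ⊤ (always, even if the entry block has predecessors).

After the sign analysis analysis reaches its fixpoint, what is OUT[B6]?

Answer: {a: ⊤, b: +, c: +, d: ⊤, e: ⊤, f: ⊤}

Trace:
Per-block solution:
  B0:   IN=(all ⊤)   OUT=(all ⊤)
  B1:   IN=(all ⊤)   OUT={c:+; rest ⊤}
  B2:   IN=(all ⊤)   OUT=(all ⊤)
  B3:   IN=(all ⊤)   OUT=(all ⊤)
  B4:   IN=(all ⊤)   OUT=(all ⊤)
  B5:   IN=(all ⊤)   OUT=(all ⊤)
  B6:   IN=(all ⊤)   OUT={b:+, c:+; rest ⊤}

Merge at B6: IN[B6] = OUT[B5] = {a: ⊤, b: ⊤, c: ⊤, d: ⊤, e: ⊤, f: ⊤}
Applying B6's transfer function to that IN value gives OUT[B6] (row B6 above).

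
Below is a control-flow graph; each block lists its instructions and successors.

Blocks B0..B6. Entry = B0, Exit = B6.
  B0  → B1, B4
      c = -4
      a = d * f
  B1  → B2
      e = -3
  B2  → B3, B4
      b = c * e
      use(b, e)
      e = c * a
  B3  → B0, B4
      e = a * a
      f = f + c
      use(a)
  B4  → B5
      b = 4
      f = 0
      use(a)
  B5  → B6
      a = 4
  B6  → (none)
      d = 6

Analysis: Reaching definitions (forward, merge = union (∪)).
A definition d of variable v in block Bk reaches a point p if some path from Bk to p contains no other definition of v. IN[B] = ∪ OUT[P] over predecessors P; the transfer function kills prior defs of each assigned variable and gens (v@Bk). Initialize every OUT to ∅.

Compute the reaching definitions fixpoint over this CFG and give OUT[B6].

Converged values:
  B0:  IN={a@B0, b@B2, c@B0, e@B3, f@B3}  OUT={a@B0, b@B2, c@B0, e@B3, f@B3}
  B1:  IN={a@B0, b@B2, c@B0, e@B3, f@B3}  OUT={a@B0, b@B2, c@B0, e@B1, f@B3}
  B2:  IN={a@B0, b@B2, c@B0, e@B1, f@B3}  OUT={a@B0, b@B2, c@B0, e@B2, f@B3}
  B3:  IN={a@B0, b@B2, c@B0, e@B2, f@B3}  OUT={a@B0, b@B2, c@B0, e@B3, f@B3}
  B4:  IN={a@B0, b@B2, c@B0, e@B2, e@B3, f@B3}  OUT={a@B0, b@B4, c@B0, e@B2, e@B3, f@B4}
  B5:  IN={a@B0, b@B4, c@B0, e@B2, e@B3, f@B4}  OUT={a@B5, b@B4, c@B0, e@B2, e@B3, f@B4}
  B6:  IN={a@B5, b@B4, c@B0, e@B2, e@B3, f@B4}  OUT={a@B5, b@B4, c@B0, d@B6, e@B2, e@B3, f@B4}

Merge at B6: IN[B6] = OUT[B5] = {a@B5, b@B4, c@B0, e@B2, e@B3, f@B4}
Applying B6's transfer function to that IN value gives OUT[B6] (row B6 above).

Answer: {a@B5, b@B4, c@B0, d@B6, e@B2, e@B3, f@B4}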